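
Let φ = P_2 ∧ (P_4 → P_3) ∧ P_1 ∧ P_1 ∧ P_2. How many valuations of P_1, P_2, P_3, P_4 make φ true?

3

P_1 | P_2 | P_3 | P_4 || (P_4 → P_3) | φ
 0  |  0  |  0  |  0  ||      1      | 0
 0  |  0  |  0  |  1  ||      0      | 0
 0  |  0  |  1  |  0  ||      1      | 0
 0  |  0  |  1  |  1  ||      1      | 0
 0  |  1  |  0  |  0  ||      1      | 0
 0  |  1  |  0  |  1  ||      0      | 0
 0  |  1  |  1  |  0  ||      1      | 0
 0  |  1  |  1  |  1  ||      1      | 0
 1  |  0  |  0  |  0  ||      1      | 0
 1  |  0  |  0  |  1  ||      0      | 0
 1  |  0  |  1  |  0  ||      1      | 0
 1  |  0  |  1  |  1  ||      1      | 0
 1  |  1  |  0  |  0  ||      1      | 1
 1  |  1  |  0  |  1  ||      0      | 0
 1  |  1  |  1  |  0  ||      1      | 1
 1  |  1  |  1  |  1  ||      1      | 1
The formula is true on 3 of the 16 rows.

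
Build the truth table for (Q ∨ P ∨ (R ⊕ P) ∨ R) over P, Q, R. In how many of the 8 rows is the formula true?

P  Q  R  |  (Q ∨ P ∨ (R ⊕ P) ∨ R)
0  0  0  |            0          
0  0  1  |            1          
0  1  0  |            1          
0  1  1  |            1          
1  0  0  |            1          
1  0  1  |            1          
1  1  0  |            1          
1  1  1  |            1          
The formula is true on 7 of the 8 rows.

7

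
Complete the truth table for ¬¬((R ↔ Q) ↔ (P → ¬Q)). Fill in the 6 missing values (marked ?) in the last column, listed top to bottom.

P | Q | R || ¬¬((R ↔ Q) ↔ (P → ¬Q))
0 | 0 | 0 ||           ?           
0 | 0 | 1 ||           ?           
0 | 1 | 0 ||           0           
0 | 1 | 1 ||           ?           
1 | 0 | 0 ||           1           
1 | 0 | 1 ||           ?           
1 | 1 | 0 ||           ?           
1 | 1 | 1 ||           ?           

Row P=0, Q=0, R=0: ((R ↔ Q) ↔ (P → ¬Q)) = 1, ¬((R ↔ Q) ↔ (P → ¬Q)) = 0, so ¬¬((R ↔ Q) ↔ (P → ¬Q)) = 1.
Row P=0, Q=0, R=1: ((R ↔ Q) ↔ (P → ¬Q)) = 0, ¬((R ↔ Q) ↔ (P → ¬Q)) = 1, so ¬¬((R ↔ Q) ↔ (P → ¬Q)) = 0.
Row P=0, Q=1, R=1: ((R ↔ Q) ↔ (P → ¬Q)) = 1, ¬((R ↔ Q) ↔ (P → ¬Q)) = 0, so ¬¬((R ↔ Q) ↔ (P → ¬Q)) = 1.
Row P=1, Q=0, R=1: ((R ↔ Q) ↔ (P → ¬Q)) = 0, ¬((R ↔ Q) ↔ (P → ¬Q)) = 1, so ¬¬((R ↔ Q) ↔ (P → ¬Q)) = 0.
Row P=1, Q=1, R=0: ((R ↔ Q) ↔ (P → ¬Q)) = 1, ¬((R ↔ Q) ↔ (P → ¬Q)) = 0, so ¬¬((R ↔ Q) ↔ (P → ¬Q)) = 1.
Row P=1, Q=1, R=1: ((R ↔ Q) ↔ (P → ¬Q)) = 0, ¬((R ↔ Q) ↔ (P → ¬Q)) = 1, so ¬¬((R ↔ Q) ↔ (P → ¬Q)) = 0.

1, 0, 1, 0, 1, 0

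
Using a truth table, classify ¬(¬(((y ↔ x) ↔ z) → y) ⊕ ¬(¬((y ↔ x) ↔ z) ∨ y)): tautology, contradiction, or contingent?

x | y | z || (y ↔ x) | ((y ↔ x) ↔ z) | (((y ↔ x) ↔ z) → y) | ¬(((y ↔ x) ↔ z) → y) | ¬((y ↔ x) ↔ z) | (¬((y ↔ x) ↔ z) ∨ y) | ¬(¬((y ↔ x) ↔ z) ∨ y) | φ
0 | 0 | 0 ||    1    |       0       |          1          |          0           |       1        |          1           |           0           | 1
0 | 0 | 1 ||    1    |       1       |          0          |          1           |       0        |          0           |           1           | 1
0 | 1 | 0 ||    0    |       1       |          1          |          0           |       0        |          1           |           0           | 1
0 | 1 | 1 ||    0    |       0       |          1          |          0           |       1        |          1           |           0           | 1
1 | 0 | 0 ||    0    |       1       |          0          |          1           |       0        |          0           |           1           | 1
1 | 0 | 1 ||    0    |       0       |          1          |          0           |       1        |          1           |           0           | 1
1 | 1 | 0 ||    1    |       0       |          1          |          0           |       1        |          1           |           0           | 1
1 | 1 | 1 ||    1    |       1       |          1          |          0           |       0        |          1           |           0           | 1
Every row is 1, so the formula is a tautology.

tautology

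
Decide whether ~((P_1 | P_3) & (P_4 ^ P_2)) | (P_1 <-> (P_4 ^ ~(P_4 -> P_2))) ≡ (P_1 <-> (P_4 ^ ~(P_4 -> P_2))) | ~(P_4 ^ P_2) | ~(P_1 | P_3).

P_1  P_2  P_3  P_4  |  φ  ψ
 F    F    F    F   |  T  T
 F    F    F    T   |  T  T
 F    F    T    F   |  T  T
 F    F    T    T   |  T  T
 F    T    F    F   |  T  T
 F    T    F    T   |  T  T
 F    T    T    F   |  T  T
 F    T    T    T   |  T  T
 T    F    F    F   |  T  T
 T    F    F    T   |  F  F
 T    F    T    F   |  T  T
 T    F    T    T   |  F  F
 T    T    F    F   |  F  F
 T    T    F    T   |  T  T
 T    T    T    F   |  F  F
 T    T    T    T   |  T  T
The columns for φ and ψ agree on every row, so they are logically equivalent.

equivalent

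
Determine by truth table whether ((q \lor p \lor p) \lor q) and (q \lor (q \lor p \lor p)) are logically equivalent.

equivalent

p | q || φ | ψ
1 | 1 || 1 | 1
1 | 0 || 1 | 1
0 | 1 || 1 | 1
0 | 0 || 0 | 0
The columns for φ and ψ agree on every row, so they are logically equivalent.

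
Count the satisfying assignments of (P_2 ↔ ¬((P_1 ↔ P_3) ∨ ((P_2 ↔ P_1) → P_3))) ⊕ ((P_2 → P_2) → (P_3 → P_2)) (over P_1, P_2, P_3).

5

P_1 | P_2 | P_3 | φ
--- | --- | --- | -
 F  |  F  |  F  | F
 F  |  F  |  T  | T
 F  |  T  |  F  | T
 F  |  T  |  T  | T
 T  |  F  |  F  | F
 T  |  F  |  T  | T
 T  |  T  |  F  | F
 T  |  T  |  T  | T
The formula is true on 5 of the 8 rows.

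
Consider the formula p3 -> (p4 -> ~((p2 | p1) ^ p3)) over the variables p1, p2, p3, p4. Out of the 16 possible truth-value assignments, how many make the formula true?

15

p1  p2  p3  p4     (p2 | p1)  ((p2 | p1) ^ p3)  ~((p2 | p1) ^ p3)  (p4 -> ~((p2 | p1) ^ p3))  φ
1   1   1   1          1             0                  1                      1              1
1   1   1   0          1             0                  1                      1              1
1   1   0   1          1             1                  0                      0              1
1   1   0   0          1             1                  0                      1              1
1   0   1   1          1             0                  1                      1              1
1   0   1   0          1             0                  1                      1              1
1   0   0   1          1             1                  0                      0              1
1   0   0   0          1             1                  0                      1              1
0   1   1   1          1             0                  1                      1              1
0   1   1   0          1             0                  1                      1              1
0   1   0   1          1             1                  0                      0              1
0   1   0   0          1             1                  0                      1              1
0   0   1   1          0             1                  0                      0              0
0   0   1   0          0             1                  0                      1              1
0   0   0   1          0             0                  1                      1              1
0   0   0   0          0             0                  1                      1              1
The formula is true on 15 of the 16 rows.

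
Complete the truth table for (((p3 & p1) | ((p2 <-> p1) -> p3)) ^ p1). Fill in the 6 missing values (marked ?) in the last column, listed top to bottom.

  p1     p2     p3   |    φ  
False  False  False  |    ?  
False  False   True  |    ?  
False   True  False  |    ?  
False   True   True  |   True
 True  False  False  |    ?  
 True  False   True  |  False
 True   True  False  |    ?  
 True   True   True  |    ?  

False, True, True, False, True, False

Row p1=False, p2=False, p3=False: ((p3 & p1) | ((p2 <-> p1) -> p3)) = False, so the formula = False.
Row p1=False, p2=False, p3=True: ((p3 & p1) | ((p2 <-> p1) -> p3)) = True, so the formula = True.
Row p1=False, p2=True, p3=False: ((p3 & p1) | ((p2 <-> p1) -> p3)) = True, so the formula = True.
Row p1=True, p2=False, p3=False: ((p3 & p1) | ((p2 <-> p1) -> p3)) = True, so the formula = False.
Row p1=True, p2=True, p3=False: ((p3 & p1) | ((p2 <-> p1) -> p3)) = False, so the formula = True.
Row p1=True, p2=True, p3=True: ((p3 & p1) | ((p2 <-> p1) -> p3)) = True, so the formula = False.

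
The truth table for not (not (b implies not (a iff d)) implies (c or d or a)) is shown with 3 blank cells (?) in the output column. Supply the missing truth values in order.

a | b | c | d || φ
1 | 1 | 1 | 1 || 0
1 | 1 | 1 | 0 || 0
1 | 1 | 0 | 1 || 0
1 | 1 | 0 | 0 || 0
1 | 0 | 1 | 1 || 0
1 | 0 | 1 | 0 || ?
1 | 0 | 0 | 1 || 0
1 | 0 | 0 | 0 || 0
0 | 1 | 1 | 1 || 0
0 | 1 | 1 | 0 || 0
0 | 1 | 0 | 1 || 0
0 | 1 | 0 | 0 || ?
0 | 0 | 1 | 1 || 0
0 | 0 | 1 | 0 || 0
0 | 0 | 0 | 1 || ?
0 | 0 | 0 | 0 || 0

Row a=1, b=0, c=1, d=0: not (b implies not (a iff d)) = 0, (c or d or a) = 1, (not (b implies not (a iff d)) implies (c or d or a)) = 1, so the formula = 0.
Row a=0, b=1, c=0, d=0: not (b implies not (a iff d)) = 1, (c or d or a) = 0, (not (b implies not (a iff d)) implies (c or d or a)) = 0, so the formula = 1.
Row a=0, b=0, c=0, d=1: not (b implies not (a iff d)) = 0, (c or d or a) = 1, (not (b implies not (a iff d)) implies (c or d or a)) = 1, so the formula = 0.

0, 1, 0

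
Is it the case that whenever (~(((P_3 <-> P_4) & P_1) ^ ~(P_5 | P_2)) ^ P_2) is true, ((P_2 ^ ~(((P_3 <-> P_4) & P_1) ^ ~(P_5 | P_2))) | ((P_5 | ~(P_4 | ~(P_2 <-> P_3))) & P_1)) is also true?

yes

P_1 | P_2 | P_3 | P_4 | P_5 | φ | ψ
--- | --- | --- | --- | --- | - | -
 T  |  T  |  T  |  T  |  T  | T | T
 T  |  T  |  T  |  T  |  F  | T | T
 T  |  T  |  T  |  F  |  T  | F | T
 T  |  T  |  T  |  F  |  F  | F | T
 T  |  T  |  F  |  T  |  T  | F | T
 T  |  T  |  F  |  T  |  F  | F | F
 T  |  T  |  F  |  F  |  T  | T | T
 T  |  T  |  F  |  F  |  F  | T | T
 T  |  F  |  T  |  T  |  T  | F | T
 T  |  F  |  T  |  T  |  F  | T | T
 T  |  F  |  T  |  F  |  T  | T | T
 T  |  F  |  T  |  F  |  F  | F | F
 T  |  F  |  F  |  T  |  T  | T | T
 T  |  F  |  F  |  T  |  F  | F | F
 T  |  F  |  F  |  F  |  T  | F | T
 T  |  F  |  F  |  F  |  F  | T | T
 F  |  T  |  T  |  T  |  T  | F | F
 F  |  T  |  T  |  T  |  F  | F | F
 F  |  T  |  T  |  F  |  T  | F | F
 F  |  T  |  T  |  F  |  F  | F | F
 F  |  T  |  F  |  T  |  T  | F | F
 F  |  T  |  F  |  T  |  F  | F | F
 F  |  T  |  F  |  F  |  T  | F | F
 F  |  T  |  F  |  F  |  F  | F | F
 F  |  F  |  T  |  T  |  T  | T | T
 F  |  F  |  T  |  T  |  F  | F | F
 F  |  F  |  T  |  F  |  T  | T | T
 F  |  F  |  T  |  F  |  F  | F | F
 F  |  F  |  F  |  T  |  T  | T | T
 F  |  F  |  F  |  T  |  F  | F | F
 F  |  F  |  F  |  F  |  T  | T | T
 F  |  F  |  F  |  F  |  F  | F | F
In every row where φ is true, ψ is also true, so φ ⊨ ψ.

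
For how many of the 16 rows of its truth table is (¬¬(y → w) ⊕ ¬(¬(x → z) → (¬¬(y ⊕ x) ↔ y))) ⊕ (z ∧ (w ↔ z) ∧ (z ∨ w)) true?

6

x  y  z  w  |  (y → w)  ¬(y → w)  ¬¬(y → w)  (x → z)  ¬(x → z)  (y ⊕ x)  ¬(y ⊕ x)  ¬¬(y ⊕ x)  (¬¬(y ⊕ x) ↔ y)  (¬(x → z) → (¬¬(y ⊕ x) ↔ y))  (w ↔ z)  (z ∨ w)  ((w ↔ z) ∧ (z ∨ w))  (z ∧ ((w ↔ z) ∧ (z ∨ w)))  φ
0  0  0  0  |     1        0          1         1        0         0        1          0             1                      1                   1        0              0                       0              1
0  0  0  1  |     1        0          1         1        0         0        1          0             1                      1                   0        1              0                       0              1
0  0  1  0  |     1        0          1         1        0         0        1          0             1                      1                   0        1              0                       0              1
0  0  1  1  |     1        0          1         1        0         0        1          0             1                      1                   1        1              1                       1              0
0  1  0  0  |     0        1          0         1        0         1        0          1             1                      1                   1        0              0                       0              0
0  1  0  1  |     1        0          1         1        0         1        0          1             1                      1                   0        1              0                       0              1
0  1  1  0  |     0        1          0         1        0         1        0          1             1                      1                   0        1              0                       0              0
0  1  1  1  |     1        0          1         1        0         1        0          1             1                      1                   1        1              1                       1              0
1  0  0  0  |     1        0          1         0        1         1        0          1             0                      0                   1        0              0                       0              0
1  0  0  1  |     1        0          1         0        1         1        0          1             0                      0                   0        1              0                       0              0
1  0  1  0  |     1        0          1         1        0         1        0          1             0                      1                   0        1              0                       0              1
1  0  1  1  |     1        0          1         1        0         1        0          1             0                      1                   1        1              1                       1              0
1  1  0  0  |     0        1          0         0        1         0        1          0             0                      0                   1        0              0                       0              1
1  1  0  1  |     1        0          1         0        1         0        1          0             0                      0                   0        1              0                       0              0
1  1  1  0  |     0        1          0         1        0         0        1          0             0                      1                   0        1              0                       0              0
1  1  1  1  |     1        0          1         1        0         0        1          0             0                      1                   1        1              1                       1              0
The formula is true on 6 of the 16 rows.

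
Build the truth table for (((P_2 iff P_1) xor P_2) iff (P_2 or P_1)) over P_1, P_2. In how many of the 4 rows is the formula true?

P_1 | P_2 | (P_2 iff P_1) | ((P_2 iff P_1) xor P_2) | (P_2 or P_1) | φ
--- | --- | ------------- | ----------------------- | ------------ | -
 1  |  1  |       1       |            0            |      1       | 0
 1  |  0  |       0       |            0            |      1       | 0
 0  |  1  |       0       |            1            |      1       | 1
 0  |  0  |       1       |            1            |      0       | 0
The formula is true on 1 of the 4 rows.

1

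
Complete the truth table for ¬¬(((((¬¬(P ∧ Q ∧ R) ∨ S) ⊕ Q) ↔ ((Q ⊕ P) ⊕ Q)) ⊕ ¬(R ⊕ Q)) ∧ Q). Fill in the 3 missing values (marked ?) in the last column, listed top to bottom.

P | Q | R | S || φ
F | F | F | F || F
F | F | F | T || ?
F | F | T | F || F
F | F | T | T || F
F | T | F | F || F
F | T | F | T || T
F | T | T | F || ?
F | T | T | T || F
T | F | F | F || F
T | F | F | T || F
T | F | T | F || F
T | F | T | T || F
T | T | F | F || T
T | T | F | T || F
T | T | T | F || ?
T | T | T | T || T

Row P=F, Q=F, R=F, S=T: (((((¬¬(P ∧ Q ∧ R) ∨ S) ⊕ Q) ↔ ((Q ⊕ P) ⊕ Q)) ⊕ ¬(R ⊕ Q)) ∧ Q) = F, ¬(((((¬¬(P ∧ Q ∧ R) ∨ S) ⊕ Q) ↔ ((Q ⊕ P) ⊕ Q)) ⊕ ¬(R ⊕ Q)) ∧ Q) = T, so the formula = F.
Row P=F, Q=T, R=T, S=F: (((((¬¬(P ∧ Q ∧ R) ∨ S) ⊕ Q) ↔ ((Q ⊕ P) ⊕ Q)) ⊕ ¬(R ⊕ Q)) ∧ Q) = T, ¬(((((¬¬(P ∧ Q ∧ R) ∨ S) ⊕ Q) ↔ ((Q ⊕ P) ⊕ Q)) ⊕ ¬(R ⊕ Q)) ∧ Q) = F, so the formula = T.
Row P=T, Q=T, R=T, S=F: (((((¬¬(P ∧ Q ∧ R) ∨ S) ⊕ Q) ↔ ((Q ⊕ P) ⊕ Q)) ⊕ ¬(R ⊕ Q)) ∧ Q) = T, ¬(((((¬¬(P ∧ Q ∧ R) ∨ S) ⊕ Q) ↔ ((Q ⊕ P) ⊕ Q)) ⊕ ¬(R ⊕ Q)) ∧ Q) = F, so the formula = T.

F, T, T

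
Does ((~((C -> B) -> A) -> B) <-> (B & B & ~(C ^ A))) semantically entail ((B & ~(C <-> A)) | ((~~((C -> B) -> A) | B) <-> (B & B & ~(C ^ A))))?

yes

A | B | C | φ | ψ
- | - | - | - | -
T | T | T | T | T
T | T | F | F | T
T | F | T | F | F
T | F | F | F | F
F | T | T | F | T
F | T | F | T | T
F | F | T | F | F
F | F | F | T | T
In every row where φ is true, ψ is also true, so φ ⊨ ψ.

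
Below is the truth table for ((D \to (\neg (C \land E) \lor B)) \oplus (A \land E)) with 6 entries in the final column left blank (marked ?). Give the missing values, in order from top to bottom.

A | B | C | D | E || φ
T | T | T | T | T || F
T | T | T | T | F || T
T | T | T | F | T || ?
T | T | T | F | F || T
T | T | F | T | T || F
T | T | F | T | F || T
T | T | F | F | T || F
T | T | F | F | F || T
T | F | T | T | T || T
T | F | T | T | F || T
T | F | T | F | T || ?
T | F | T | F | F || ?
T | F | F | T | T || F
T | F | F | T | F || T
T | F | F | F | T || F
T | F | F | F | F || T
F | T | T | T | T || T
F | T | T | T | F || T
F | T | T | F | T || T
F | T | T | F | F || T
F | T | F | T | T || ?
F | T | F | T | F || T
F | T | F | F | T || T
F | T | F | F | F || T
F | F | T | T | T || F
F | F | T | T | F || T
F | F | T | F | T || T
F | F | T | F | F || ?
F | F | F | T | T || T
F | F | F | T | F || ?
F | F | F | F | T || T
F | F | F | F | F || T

Row A=T, B=T, C=T, D=F, E=T: (D \to (\neg (C \land E) \lor B)) = T, (A \land E) = T, so the formula = F.
Row A=T, B=F, C=T, D=F, E=T: (D \to (\neg (C \land E) \lor B)) = T, (A \land E) = T, so the formula = F.
Row A=T, B=F, C=T, D=F, E=F: (D \to (\neg (C \land E) \lor B)) = T, (A \land E) = F, so the formula = T.
Row A=F, B=T, C=F, D=T, E=T: (D \to (\neg (C \land E) \lor B)) = T, (A \land E) = F, so the formula = T.
Row A=F, B=F, C=T, D=F, E=F: (D \to (\neg (C \land E) \lor B)) = T, (A \land E) = F, so the formula = T.
Row A=F, B=F, C=F, D=T, E=F: (D \to (\neg (C \land E) \lor B)) = T, (A \land E) = F, so the formula = T.

F, F, T, T, T, T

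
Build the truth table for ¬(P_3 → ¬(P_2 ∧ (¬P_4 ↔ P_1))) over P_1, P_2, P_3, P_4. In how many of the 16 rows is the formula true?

P_1  P_2  P_3  P_4  |  ¬(P_3 → ¬(P_2 ∧ (¬P_4 ↔ P_1)))
 F    F    F    F   |                F               
 F    F    F    T   |                F               
 F    F    T    F   |                F               
 F    F    T    T   |                F               
 F    T    F    F   |                F               
 F    T    F    T   |                F               
 F    T    T    F   |                F               
 F    T    T    T   |                T               
 T    F    F    F   |                F               
 T    F    F    T   |                F               
 T    F    T    F   |                F               
 T    F    T    T   |                F               
 T    T    F    F   |                F               
 T    T    F    T   |                F               
 T    T    T    F   |                T               
 T    T    T    T   |                F               
The formula is true on 2 of the 16 rows.

2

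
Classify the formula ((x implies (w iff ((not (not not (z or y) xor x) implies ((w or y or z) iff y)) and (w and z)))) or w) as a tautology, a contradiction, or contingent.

x  y  z  w  |  (z or y)  not (z or y)  not not (z or y)  (not not (z or y) xor x)  not (not not (z or y) xor x)  (w or y or z)  ((w or y or z) iff y)  (w and z)  φ
T  T  T  T  |     T           F               T                     F                           T                      T                  T                T      T
T  T  T  F  |     T           F               T                     F                           T                      T                  T                F      T
T  T  F  T  |     T           F               T                     F                           T                      T                  T                F      T
T  T  F  F  |     T           F               T                     F                           T                      T                  T                F      T
T  F  T  T  |     T           F               T                     F                           T                      T                  F                T      T
T  F  T  F  |     T           F               T                     F                           T                      T                  F                F      T
T  F  F  T  |     F           T               F                     T                           F                      T                  F                F      T
T  F  F  F  |     F           T               F                     T                           F                      F                  T                F      T
F  T  T  T  |     T           F               T                     T                           F                      T                  T                T      T
F  T  T  F  |     T           F               T                     T                           F                      T                  T                F      T
F  T  F  T  |     T           F               T                     T                           F                      T                  T                F      T
F  T  F  F  |     T           F               T                     T                           F                      T                  T                F      T
F  F  T  T  |     T           F               T                     T                           F                      T                  F                T      T
F  F  T  F  |     T           F               T                     T                           F                      T                  F                F      T
F  F  F  T  |     F           T               F                     F                           T                      T                  F                F      T
F  F  F  F  |     F           T               F                     F                           T                      F                  T                F      T
Every row is T, so the formula is a tautology.

tautology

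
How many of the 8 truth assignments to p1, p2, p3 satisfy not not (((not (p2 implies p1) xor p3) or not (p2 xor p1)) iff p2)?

4

p1 | p2 | p3 || φ
T  | T  | T  || T
T  | T  | F  || T
T  | F  | T  || F
T  | F  | F  || T
F  | T  | T  || F
F  | T  | F  || T
F  | F  | T  || F
F  | F  | F  || F
The formula is true on 4 of the 8 rows.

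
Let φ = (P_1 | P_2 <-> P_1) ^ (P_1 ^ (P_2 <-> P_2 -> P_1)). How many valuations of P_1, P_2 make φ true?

2

P_1 | P_2 | φ
--- | --- | -
 F  |  F  | T
 F  |  T  | F
 T  |  F  | F
 T  |  T  | T
The formula is true on 2 of the 4 rows.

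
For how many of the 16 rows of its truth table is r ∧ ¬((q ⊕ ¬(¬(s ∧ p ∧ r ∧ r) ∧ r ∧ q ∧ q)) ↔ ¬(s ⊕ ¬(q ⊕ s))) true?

p | q | r | s | φ
- | - | - | - | -
1 | 1 | 1 | 1 | 1
1 | 1 | 1 | 0 | 0
1 | 1 | 0 | 1 | 0
1 | 1 | 0 | 0 | 0
1 | 0 | 1 | 1 | 1
1 | 0 | 1 | 0 | 1
1 | 0 | 0 | 1 | 0
1 | 0 | 0 | 0 | 0
0 | 1 | 1 | 1 | 0
0 | 1 | 1 | 0 | 0
0 | 1 | 0 | 1 | 0
0 | 1 | 0 | 0 | 0
0 | 0 | 1 | 1 | 1
0 | 0 | 1 | 0 | 1
0 | 0 | 0 | 1 | 0
0 | 0 | 0 | 0 | 0
The formula is true on 5 of the 16 rows.

5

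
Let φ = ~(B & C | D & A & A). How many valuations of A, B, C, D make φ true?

A  B  C  D     ~((B & C) | (D & A & A))
T  T  T  T                F            
T  T  T  F                F            
T  T  F  T                F            
T  T  F  F                T            
T  F  T  T                F            
T  F  T  F                T            
T  F  F  T                F            
T  F  F  F                T            
F  T  T  T                F            
F  T  T  F                F            
F  T  F  T                T            
F  T  F  F                T            
F  F  T  T                T            
F  F  T  F                T            
F  F  F  T                T            
F  F  F  F                T            
The formula is true on 9 of the 16 rows.

9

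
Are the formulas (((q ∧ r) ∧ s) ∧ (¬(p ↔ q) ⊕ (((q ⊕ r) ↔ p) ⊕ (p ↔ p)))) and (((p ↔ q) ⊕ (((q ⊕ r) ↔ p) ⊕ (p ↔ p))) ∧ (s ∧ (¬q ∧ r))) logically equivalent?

not equivalent

p | q | r | s || φ | ψ
F | F | F | F || F | F
F | F | F | T || F | F
F | F | T | F || F | F
F | F | T | T || F | F
F | T | F | F || F | F
F | T | F | T || F | F
F | T | T | F || F | F
F | T | T | T || T | F
T | F | F | F || F | F
T | F | F | T || F | F
T | F | T | F || F | F
T | F | T | T || F | F
T | T | F | F || F | F
T | T | F | T || F | F
T | T | T | F || F | F
T | T | T | T || T | F
The columns differ at p=F, q=T, r=T, s=T (φ=T, ψ=F), so they are not equivalent.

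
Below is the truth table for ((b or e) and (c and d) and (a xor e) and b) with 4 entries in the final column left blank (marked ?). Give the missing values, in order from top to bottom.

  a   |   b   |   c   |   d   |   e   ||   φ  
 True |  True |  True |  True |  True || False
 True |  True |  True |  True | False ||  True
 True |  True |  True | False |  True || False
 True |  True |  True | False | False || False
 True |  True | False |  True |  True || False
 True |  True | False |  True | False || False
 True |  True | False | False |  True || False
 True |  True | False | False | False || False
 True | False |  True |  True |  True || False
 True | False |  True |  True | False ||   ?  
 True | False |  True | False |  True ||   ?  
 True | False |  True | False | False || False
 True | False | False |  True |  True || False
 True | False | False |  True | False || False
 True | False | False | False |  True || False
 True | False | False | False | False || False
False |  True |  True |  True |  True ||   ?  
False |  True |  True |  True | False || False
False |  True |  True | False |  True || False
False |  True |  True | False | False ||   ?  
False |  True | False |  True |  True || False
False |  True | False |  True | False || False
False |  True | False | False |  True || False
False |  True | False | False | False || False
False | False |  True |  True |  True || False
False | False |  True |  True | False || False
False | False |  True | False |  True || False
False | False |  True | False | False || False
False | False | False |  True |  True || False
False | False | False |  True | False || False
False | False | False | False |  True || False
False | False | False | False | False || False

Row a=True, b=False, c=True, d=True, e=False: (b or e) = False, (c and d) = True, (a xor e) = True, so the formula = False.
Row a=True, b=False, c=True, d=False, e=True: (b or e) = True, (c and d) = False, (a xor e) = False, so the formula = False.
Row a=False, b=True, c=True, d=True, e=True: (b or e) = True, (c and d) = True, (a xor e) = True, so the formula = True.
Row a=False, b=True, c=True, d=False, e=False: (b or e) = True, (c and d) = False, (a xor e) = False, so the formula = False.

False, False, True, False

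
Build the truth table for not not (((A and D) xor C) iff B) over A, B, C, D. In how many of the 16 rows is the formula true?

A | B | C | D || φ
0 | 0 | 0 | 0 || 1
0 | 0 | 0 | 1 || 1
0 | 0 | 1 | 0 || 0
0 | 0 | 1 | 1 || 0
0 | 1 | 0 | 0 || 0
0 | 1 | 0 | 1 || 0
0 | 1 | 1 | 0 || 1
0 | 1 | 1 | 1 || 1
1 | 0 | 0 | 0 || 1
1 | 0 | 0 | 1 || 0
1 | 0 | 1 | 0 || 0
1 | 0 | 1 | 1 || 1
1 | 1 | 0 | 0 || 0
1 | 1 | 0 | 1 || 1
1 | 1 | 1 | 0 || 1
1 | 1 | 1 | 1 || 0
The formula is true on 8 of the 16 rows.

8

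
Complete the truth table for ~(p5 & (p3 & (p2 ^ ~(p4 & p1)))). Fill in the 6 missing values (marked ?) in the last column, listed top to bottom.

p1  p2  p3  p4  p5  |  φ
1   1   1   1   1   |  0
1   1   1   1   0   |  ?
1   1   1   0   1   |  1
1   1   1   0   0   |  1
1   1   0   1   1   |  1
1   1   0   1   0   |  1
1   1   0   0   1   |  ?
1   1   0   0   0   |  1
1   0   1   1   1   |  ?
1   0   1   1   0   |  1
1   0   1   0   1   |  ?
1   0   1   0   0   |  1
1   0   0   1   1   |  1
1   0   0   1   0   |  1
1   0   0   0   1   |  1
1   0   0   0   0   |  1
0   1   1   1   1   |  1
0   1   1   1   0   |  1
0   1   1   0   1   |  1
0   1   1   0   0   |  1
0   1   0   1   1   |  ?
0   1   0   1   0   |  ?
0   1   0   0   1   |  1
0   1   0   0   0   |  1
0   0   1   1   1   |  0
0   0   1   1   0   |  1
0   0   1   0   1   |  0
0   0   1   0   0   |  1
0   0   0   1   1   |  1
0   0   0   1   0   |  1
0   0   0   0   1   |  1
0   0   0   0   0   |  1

Row p1=1, p2=1, p3=1, p4=1, p5=0: (p3 & (p2 ^ ~(p4 & p1))) = 1, (p5 & (p3 & (p2 ^ ~(p4 & p1)))) = 0, so the formula = 1.
Row p1=1, p2=1, p3=0, p4=0, p5=1: (p3 & (p2 ^ ~(p4 & p1))) = 0, (p5 & (p3 & (p2 ^ ~(p4 & p1)))) = 0, so the formula = 1.
Row p1=1, p2=0, p3=1, p4=1, p5=1: (p3 & (p2 ^ ~(p4 & p1))) = 0, (p5 & (p3 & (p2 ^ ~(p4 & p1)))) = 0, so the formula = 1.
Row p1=1, p2=0, p3=1, p4=0, p5=1: (p3 & (p2 ^ ~(p4 & p1))) = 1, (p5 & (p3 & (p2 ^ ~(p4 & p1)))) = 1, so the formula = 0.
Row p1=0, p2=1, p3=0, p4=1, p5=1: (p3 & (p2 ^ ~(p4 & p1))) = 0, (p5 & (p3 & (p2 ^ ~(p4 & p1)))) = 0, so the formula = 1.
Row p1=0, p2=1, p3=0, p4=1, p5=0: (p3 & (p2 ^ ~(p4 & p1))) = 0, (p5 & (p3 & (p2 ^ ~(p4 & p1)))) = 0, so the formula = 1.

1, 1, 1, 0, 1, 1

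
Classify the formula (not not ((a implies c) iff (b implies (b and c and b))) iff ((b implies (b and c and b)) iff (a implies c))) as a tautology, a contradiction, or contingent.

tautology

a  b  c  |  φ
F  F  F  |  T
F  F  T  |  T
F  T  F  |  T
F  T  T  |  T
T  F  F  |  T
T  F  T  |  T
T  T  F  |  T
T  T  T  |  T
Every row is T, so the formula is a tautology.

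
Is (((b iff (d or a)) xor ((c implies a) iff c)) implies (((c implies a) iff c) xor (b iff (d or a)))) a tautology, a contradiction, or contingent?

tautology

a  b  c  d  |  (d or a)  (b iff (d or a))  (c implies a)  ((c implies a) iff c)  φ
F  F  F  F  |     F             T                T                  F            T
F  F  F  T  |     T             F                T                  F            T
F  F  T  F  |     F             T                F                  F            T
F  F  T  T  |     T             F                F                  F            T
F  T  F  F  |     F             F                T                  F            T
F  T  F  T  |     T             T                T                  F            T
F  T  T  F  |     F             F                F                  F            T
F  T  T  T  |     T             T                F                  F            T
T  F  F  F  |     T             F                T                  F            T
T  F  F  T  |     T             F                T                  F            T
T  F  T  F  |     T             F                T                  T            T
T  F  T  T  |     T             F                T                  T            T
T  T  F  F  |     T             T                T                  F            T
T  T  F  T  |     T             T                T                  F            T
T  T  T  F  |     T             T                T                  T            T
T  T  T  T  |     T             T                T                  T            T
Every row is T, so the formula is a tautology.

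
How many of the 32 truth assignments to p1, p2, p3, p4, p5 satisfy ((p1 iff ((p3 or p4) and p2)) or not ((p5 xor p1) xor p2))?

p1 | p2 | p3 | p4 | p5 || φ
T  | T  | T  | T  | T  || T
T  | T  | T  | T  | F  || T
T  | T  | T  | F  | T  || T
T  | T  | T  | F  | F  || T
T  | T  | F  | T  | T  || T
T  | T  | F  | T  | F  || T
T  | T  | F  | F  | T  || F
T  | T  | F  | F  | F  || T
T  | F  | T  | T  | T  || T
T  | F  | T  | T  | F  || F
T  | F  | T  | F  | T  || T
T  | F  | T  | F  | F  || F
T  | F  | F  | T  | T  || T
T  | F  | F  | T  | F  || F
T  | F  | F  | F  | T  || T
T  | F  | F  | F  | F  || F
F  | T  | T  | T  | T  || T
F  | T  | T  | T  | F  || F
F  | T  | T  | F  | T  || T
F  | T  | T  | F  | F  || F
F  | T  | F  | T  | T  || T
F  | T  | F  | T  | F  || F
F  | T  | F  | F  | T  || T
F  | T  | F  | F  | F  || T
F  | F  | T  | T  | T  || T
F  | F  | T  | T  | F  || T
F  | F  | T  | F  | T  || T
F  | F  | T  | F  | F  || T
F  | F  | F  | T  | T  || T
F  | F  | F  | T  | F  || T
F  | F  | F  | F  | T  || T
F  | F  | F  | F  | F  || T
The formula is true on 24 of the 32 rows.

24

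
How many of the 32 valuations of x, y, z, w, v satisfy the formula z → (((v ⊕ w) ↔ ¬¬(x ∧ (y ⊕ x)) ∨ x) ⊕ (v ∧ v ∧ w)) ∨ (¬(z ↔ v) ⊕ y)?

28

  x   |   y   |   z   |   w   |   v   |   φ  
----- | ----- | ----- | ----- | ----- | -----
 True |  True |  True |  True |  True |  True
 True |  True |  True |  True | False |  True
 True |  True |  True | False |  True |  True
 True |  True |  True | False | False | False
 True |  True | False |  True |  True |  True
 True |  True | False |  True | False |  True
 True |  True | False | False |  True |  True
 True |  True | False | False | False |  True
 True | False |  True |  True |  True |  True
 True | False |  True |  True | False |  True
 True | False |  True | False |  True |  True
 True | False |  True | False | False |  True
 True | False | False |  True |  True |  True
 True | False | False |  True | False |  True
 True | False | False | False |  True |  True
 True | False | False | False | False |  True
False |  True |  True |  True |  True |  True
False |  True |  True |  True | False | False
False |  True |  True | False |  True |  True
False |  True |  True | False | False |  True
False |  True | False |  True |  True |  True
False |  True | False |  True | False |  True
False |  True | False | False |  True |  True
False |  True | False | False | False |  True
False | False |  True |  True |  True | False
False | False |  True |  True | False |  True
False | False |  True | False |  True | False
False | False |  True | False | False |  True
False | False | False |  True |  True |  True
False | False | False |  True | False |  True
False | False | False | False |  True |  True
False | False | False | False | False |  True
The formula is true on 28 of the 32 rows.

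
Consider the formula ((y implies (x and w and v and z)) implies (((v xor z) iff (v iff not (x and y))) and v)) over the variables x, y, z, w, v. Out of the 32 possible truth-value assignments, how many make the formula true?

20

x | y | z | w | v || φ
0 | 0 | 0 | 0 | 0 || 0
0 | 0 | 0 | 0 | 1 || 1
0 | 0 | 0 | 1 | 0 || 0
0 | 0 | 0 | 1 | 1 || 1
0 | 0 | 1 | 0 | 0 || 0
0 | 0 | 1 | 0 | 1 || 0
0 | 0 | 1 | 1 | 0 || 0
0 | 0 | 1 | 1 | 1 || 0
0 | 1 | 0 | 0 | 0 || 1
0 | 1 | 0 | 0 | 1 || 1
0 | 1 | 0 | 1 | 0 || 1
0 | 1 | 0 | 1 | 1 || 1
0 | 1 | 1 | 0 | 0 || 1
0 | 1 | 1 | 0 | 1 || 1
0 | 1 | 1 | 1 | 0 || 1
0 | 1 | 1 | 1 | 1 || 1
1 | 0 | 0 | 0 | 0 || 0
1 | 0 | 0 | 0 | 1 || 1
1 | 0 | 0 | 1 | 0 || 0
1 | 0 | 0 | 1 | 1 || 1
1 | 0 | 1 | 0 | 0 || 0
1 | 0 | 1 | 0 | 1 || 0
1 | 0 | 1 | 1 | 0 || 0
1 | 0 | 1 | 1 | 1 || 0
1 | 1 | 0 | 0 | 0 || 1
1 | 1 | 0 | 0 | 1 || 1
1 | 1 | 0 | 1 | 0 || 1
1 | 1 | 0 | 1 | 1 || 1
1 | 1 | 1 | 0 | 0 || 1
1 | 1 | 1 | 0 | 1 || 1
1 | 1 | 1 | 1 | 0 || 1
1 | 1 | 1 | 1 | 1 || 1
The formula is true on 20 of the 32 rows.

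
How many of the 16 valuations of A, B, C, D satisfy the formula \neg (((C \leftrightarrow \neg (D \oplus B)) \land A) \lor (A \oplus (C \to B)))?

5

A  B  C  D  |  (D \oplus B)  \neg (D \oplus B)  (C \to B)  (A \oplus (C \to B))  φ
0  0  0  0  |       0                1              1               1            0
0  0  0  1  |       1                0              1               1            0
0  0  1  0  |       0                1              0               0            1
0  0  1  1  |       1                0              0               0            1
0  1  0  0  |       1                0              1               1            0
0  1  0  1  |       0                1              1               1            0
0  1  1  0  |       1                0              1               1            0
0  1  1  1  |       0                1              1               1            0
1  0  0  0  |       0                1              1               0            1
1  0  0  1  |       1                0              1               0            0
1  0  1  0  |       0                1              0               1            0
1  0  1  1  |       1                0              0               1            0
1  1  0  0  |       1                0              1               0            0
1  1  0  1  |       0                1              1               0            1
1  1  1  0  |       1                0              1               0            1
1  1  1  1  |       0                1              1               0            0
The formula is true on 5 of the 16 rows.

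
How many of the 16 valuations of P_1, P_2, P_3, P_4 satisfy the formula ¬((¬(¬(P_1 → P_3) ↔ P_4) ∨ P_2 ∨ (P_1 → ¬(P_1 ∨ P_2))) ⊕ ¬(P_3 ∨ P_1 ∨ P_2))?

P_1 | P_2 | P_3 | P_4 | (P_1 → P_3) | ¬(P_1 → P_3) | (¬(P_1 → P_3) ↔ P_4) | ¬(¬(P_1 → P_3) ↔ P_4) | (P_1 ∨ P_2) | ¬(P_1 ∨ P_2) | (P_1 → ¬(P_1 ∨ P_2)) | (P_3 ∨ P_1 ∨ P_2) | ¬(P_3 ∨ P_1 ∨ P_2) | φ
--- | --- | --- | --- | ----------- | ------------ | -------------------- | --------------------- | ----------- | ------------ | -------------------- | ----------------- | ------------------ | -
 F  |  F  |  F  |  F  |      T      |      F       |          T           |           F           |      F      |      T       |          T           |         F         |         T          | T
 F  |  F  |  F  |  T  |      T      |      F       |          F           |           T           |      F      |      T       |          T           |         F         |         T          | T
 F  |  F  |  T  |  F  |      T      |      F       |          T           |           F           |      F      |      T       |          T           |         T         |         F          | F
 F  |  F  |  T  |  T  |      T      |      F       |          F           |           T           |      F      |      T       |          T           |         T         |         F          | F
 F  |  T  |  F  |  F  |      T      |      F       |          T           |           F           |      T      |      F       |          T           |         T         |         F          | F
 F  |  T  |  F  |  T  |      T      |      F       |          F           |           T           |      T      |      F       |          T           |         T         |         F          | F
 F  |  T  |  T  |  F  |      T      |      F       |          T           |           F           |      T      |      F       |          T           |         T         |         F          | F
 F  |  T  |  T  |  T  |      T      |      F       |          F           |           T           |      T      |      F       |          T           |         T         |         F          | F
 T  |  F  |  F  |  F  |      F      |      T       |          F           |           T           |      T      |      F       |          F           |         T         |         F          | F
 T  |  F  |  F  |  T  |      F      |      T       |          T           |           F           |      T      |      F       |          F           |         T         |         F          | T
 T  |  F  |  T  |  F  |      T      |      F       |          T           |           F           |      T      |      F       |          F           |         T         |         F          | T
 T  |  F  |  T  |  T  |      T      |      F       |          F           |           T           |      T      |      F       |          F           |         T         |         F          | F
 T  |  T  |  F  |  F  |      F      |      T       |          F           |           T           |      T      |      F       |          F           |         T         |         F          | F
 T  |  T  |  F  |  T  |      F      |      T       |          T           |           F           |      T      |      F       |          F           |         T         |         F          | F
 T  |  T  |  T  |  F  |      T      |      F       |          T           |           F           |      T      |      F       |          F           |         T         |         F          | F
 T  |  T  |  T  |  T  |      T      |      F       |          F           |           T           |      T      |      F       |          F           |         T         |         F          | F
The formula is true on 4 of the 16 rows.

4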